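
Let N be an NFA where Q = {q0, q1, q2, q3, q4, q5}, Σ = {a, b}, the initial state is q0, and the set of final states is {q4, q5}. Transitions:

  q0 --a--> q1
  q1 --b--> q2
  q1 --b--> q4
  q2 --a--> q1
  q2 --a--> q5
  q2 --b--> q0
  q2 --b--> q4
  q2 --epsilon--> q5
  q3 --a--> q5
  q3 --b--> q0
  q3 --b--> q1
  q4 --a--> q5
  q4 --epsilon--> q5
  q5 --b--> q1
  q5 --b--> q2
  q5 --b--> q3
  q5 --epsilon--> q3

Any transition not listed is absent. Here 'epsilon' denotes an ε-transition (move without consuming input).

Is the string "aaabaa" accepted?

No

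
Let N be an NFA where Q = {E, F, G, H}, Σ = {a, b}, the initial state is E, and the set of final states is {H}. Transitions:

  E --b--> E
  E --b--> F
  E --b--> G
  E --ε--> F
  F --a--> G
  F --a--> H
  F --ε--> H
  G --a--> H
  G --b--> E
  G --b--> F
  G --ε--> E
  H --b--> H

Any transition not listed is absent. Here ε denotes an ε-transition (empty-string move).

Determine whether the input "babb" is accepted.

Start: ε-closure({E}) = {E, F, H}.
Read 'b': E→{E, F, G}, F→∅, H→{H}; now {E, F, G, H}.
Read 'a': E→∅, F→{G, H}, G→{H}, H→∅; union {G, H}; ε-closure = {E, F, G, H}.
Read 'b': E→{E, F, G}, F→∅, G→{E, F}, H→{H}; now {E, F, G, H}.
Read 'b': E→{E, F, G}, F→∅, G→{E, F}, H→{H}; now {E, F, G, H}.
The final set {E, F, G, H} contains the accepting state H.

Yes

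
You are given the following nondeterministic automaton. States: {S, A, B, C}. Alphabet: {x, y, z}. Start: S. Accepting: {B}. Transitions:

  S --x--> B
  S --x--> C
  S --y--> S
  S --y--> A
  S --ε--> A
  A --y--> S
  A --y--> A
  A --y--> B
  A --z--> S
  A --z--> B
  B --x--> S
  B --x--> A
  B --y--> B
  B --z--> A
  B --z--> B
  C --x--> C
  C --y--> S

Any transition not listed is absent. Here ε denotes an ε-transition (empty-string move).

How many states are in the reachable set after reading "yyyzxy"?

Start: ε-closure({S}) = {S, A}.
Read 'y': S→{S, A}, A→{S, A, B}; now {S, A, B}.
Read 'y': S→{S, A}, A→{S, A, B}, B→{B}; now {S, A, B}.
Read 'y': S→{S, A}, A→{S, A, B}, B→{B}; now {S, A, B}.
Read 'z': S→∅, A→{S, B}, B→{A, B}; now {S, A, B}.
Read 'x': S→{B, C}, A→∅, B→{S, A}; now {S, A, B, C}.
Read 'y': S→{S, A}, A→{S, A, B}, B→{B}, C→{S}; now {S, A, B}.
That set has 3 states.

3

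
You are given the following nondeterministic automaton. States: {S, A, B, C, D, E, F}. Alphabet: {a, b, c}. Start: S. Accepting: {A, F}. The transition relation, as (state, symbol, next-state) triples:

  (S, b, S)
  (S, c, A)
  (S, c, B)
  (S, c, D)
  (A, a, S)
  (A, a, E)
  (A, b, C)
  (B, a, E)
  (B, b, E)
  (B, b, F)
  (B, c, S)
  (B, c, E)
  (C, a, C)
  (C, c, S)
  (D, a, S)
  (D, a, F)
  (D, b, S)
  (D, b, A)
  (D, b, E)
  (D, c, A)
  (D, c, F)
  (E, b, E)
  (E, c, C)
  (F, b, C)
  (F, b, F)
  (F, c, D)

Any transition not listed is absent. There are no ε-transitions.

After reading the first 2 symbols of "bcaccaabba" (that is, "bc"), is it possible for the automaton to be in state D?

Yes

Start in {S}.
Read 'b': {S} → {S}.
Read 'c': {S} → {A, B, D}.
State D is in {A, B, D}.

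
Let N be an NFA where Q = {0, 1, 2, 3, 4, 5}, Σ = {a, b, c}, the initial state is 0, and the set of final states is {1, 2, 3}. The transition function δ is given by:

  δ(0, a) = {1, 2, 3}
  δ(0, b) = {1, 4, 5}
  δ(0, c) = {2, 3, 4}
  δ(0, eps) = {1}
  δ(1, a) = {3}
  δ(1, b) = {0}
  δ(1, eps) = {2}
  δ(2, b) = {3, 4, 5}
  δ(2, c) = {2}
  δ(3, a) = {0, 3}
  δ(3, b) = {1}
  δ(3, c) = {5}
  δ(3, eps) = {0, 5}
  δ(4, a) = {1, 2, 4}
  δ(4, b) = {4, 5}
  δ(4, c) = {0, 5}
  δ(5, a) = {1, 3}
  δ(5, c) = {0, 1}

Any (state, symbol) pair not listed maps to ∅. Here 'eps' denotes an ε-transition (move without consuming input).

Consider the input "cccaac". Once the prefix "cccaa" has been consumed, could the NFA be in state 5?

Yes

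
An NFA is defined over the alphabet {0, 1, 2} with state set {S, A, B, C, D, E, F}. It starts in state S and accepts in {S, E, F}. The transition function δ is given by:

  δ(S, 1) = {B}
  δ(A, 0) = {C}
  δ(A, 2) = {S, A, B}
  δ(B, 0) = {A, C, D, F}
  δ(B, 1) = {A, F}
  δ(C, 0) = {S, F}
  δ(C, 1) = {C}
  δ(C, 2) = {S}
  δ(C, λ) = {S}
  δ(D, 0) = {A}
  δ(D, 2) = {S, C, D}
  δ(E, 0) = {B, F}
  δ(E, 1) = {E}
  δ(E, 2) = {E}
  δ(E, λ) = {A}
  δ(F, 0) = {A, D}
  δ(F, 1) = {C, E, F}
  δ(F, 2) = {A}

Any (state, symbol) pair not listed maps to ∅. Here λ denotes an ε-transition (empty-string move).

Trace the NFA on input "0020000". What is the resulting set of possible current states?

∅

Start in {S}.
Read '0': {S} → ∅.
The set is empty and remains empty for the remaining 6 symbols.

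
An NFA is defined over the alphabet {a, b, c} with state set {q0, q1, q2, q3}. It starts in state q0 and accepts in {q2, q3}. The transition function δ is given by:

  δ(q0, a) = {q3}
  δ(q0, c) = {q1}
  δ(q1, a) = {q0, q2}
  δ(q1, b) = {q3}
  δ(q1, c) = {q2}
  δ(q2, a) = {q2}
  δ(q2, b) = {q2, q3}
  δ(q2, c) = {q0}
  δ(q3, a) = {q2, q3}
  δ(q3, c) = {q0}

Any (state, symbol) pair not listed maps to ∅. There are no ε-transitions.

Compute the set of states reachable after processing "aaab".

Start in {q0}.
Read 'a': q0→{q3}; now {q3}.
Read 'a': q3→{q2, q3}; now {q2, q3}.
Read 'a': q2→{q2}, q3→{q2, q3}; now {q2, q3}.
Read 'b': q2→{q2, q3}, q3→∅; now {q2, q3}.

{q2, q3}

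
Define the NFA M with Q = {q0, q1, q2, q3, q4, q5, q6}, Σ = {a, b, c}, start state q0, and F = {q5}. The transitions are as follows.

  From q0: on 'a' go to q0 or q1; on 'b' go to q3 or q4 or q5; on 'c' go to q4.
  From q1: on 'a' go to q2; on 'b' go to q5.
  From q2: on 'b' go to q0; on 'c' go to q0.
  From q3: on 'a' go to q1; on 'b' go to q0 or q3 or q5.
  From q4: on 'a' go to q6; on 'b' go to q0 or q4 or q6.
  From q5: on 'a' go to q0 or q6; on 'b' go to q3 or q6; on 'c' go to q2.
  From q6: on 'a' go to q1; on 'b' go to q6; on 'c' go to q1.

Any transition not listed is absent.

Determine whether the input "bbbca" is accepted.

No

Start in {q0}.
Read 'b': {q0} → {q3, q4, q5}.
Read 'b': {q3, q4, q5} → {q0, q3, q4, q5, q6}.
Read 'b': {q0, q3, q4, q5, q6} → {q0, q3, q4, q5, q6}.
Read 'c': {q0, q3, q4, q5, q6} → {q1, q2, q4}.
Read 'a': {q1, q2, q4} → {q2, q6}.
The final set {q2, q6} contains no accepting state.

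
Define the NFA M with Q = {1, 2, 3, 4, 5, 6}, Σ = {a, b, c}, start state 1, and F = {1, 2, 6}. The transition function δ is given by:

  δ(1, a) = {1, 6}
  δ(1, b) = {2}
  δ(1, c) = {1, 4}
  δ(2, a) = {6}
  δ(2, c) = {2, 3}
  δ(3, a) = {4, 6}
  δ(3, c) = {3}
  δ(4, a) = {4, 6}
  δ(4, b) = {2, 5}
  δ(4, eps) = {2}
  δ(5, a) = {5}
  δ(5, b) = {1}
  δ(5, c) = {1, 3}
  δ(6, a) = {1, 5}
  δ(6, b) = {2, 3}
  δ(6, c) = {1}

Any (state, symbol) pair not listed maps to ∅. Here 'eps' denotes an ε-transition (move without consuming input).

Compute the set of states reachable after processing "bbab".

∅

Start in {1}.
Read 'b': {1} → {2}.
Read 'b': {2} → ∅.
The set is empty and remains empty for the remaining 2 symbols.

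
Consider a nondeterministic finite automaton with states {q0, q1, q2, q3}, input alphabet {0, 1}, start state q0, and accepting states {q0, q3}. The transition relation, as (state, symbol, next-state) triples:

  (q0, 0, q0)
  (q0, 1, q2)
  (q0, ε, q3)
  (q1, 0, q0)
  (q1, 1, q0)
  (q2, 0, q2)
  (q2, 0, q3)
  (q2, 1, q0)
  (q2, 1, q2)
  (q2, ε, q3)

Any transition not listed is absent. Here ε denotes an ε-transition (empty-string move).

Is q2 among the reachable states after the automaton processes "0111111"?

Yes

Start: ε-closure({q0}) = {q0, q3}.
Read '0': q0→{q0}, q3→∅; union {q0}; ε-closure = {q0, q3}.
Read '1': q0→{q2}, q3→∅; union {q2}; ε-closure = {q2, q3}.
Read '1': q2→{q0, q2}, q3→∅; union {q0, q2}; ε-closure = {q0, q2, q3}.
Read '1': q0→{q2}, q2→{q0, q2}, q3→∅; union {q0, q2}; ε-closure = {q0, q2, q3}.
Read '1': q0→{q2}, q2→{q0, q2}, q3→∅; union {q0, q2}; ε-closure = {q0, q2, q3}.
Read '1': q0→{q2}, q2→{q0, q2}, q3→∅; union {q0, q2}; ε-closure = {q0, q2, q3}.
Read '1': q0→{q2}, q2→{q0, q2}, q3→∅; union {q0, q2}; ε-closure = {q0, q2, q3}.
State q2 is in {q0, q2, q3}.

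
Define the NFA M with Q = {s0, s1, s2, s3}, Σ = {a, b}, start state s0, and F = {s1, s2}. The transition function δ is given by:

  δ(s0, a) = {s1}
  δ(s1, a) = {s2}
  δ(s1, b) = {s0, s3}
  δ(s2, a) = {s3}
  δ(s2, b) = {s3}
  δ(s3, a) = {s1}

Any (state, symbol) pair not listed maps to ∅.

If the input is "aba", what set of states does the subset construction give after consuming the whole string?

{s1}

Start in {s0}.
Read 'a': s0→{s1}; now {s1}.
Read 'b': s1→{s0, s3}; now {s0, s3}.
Read 'a': s0→{s1}, s3→{s1}; now {s1}.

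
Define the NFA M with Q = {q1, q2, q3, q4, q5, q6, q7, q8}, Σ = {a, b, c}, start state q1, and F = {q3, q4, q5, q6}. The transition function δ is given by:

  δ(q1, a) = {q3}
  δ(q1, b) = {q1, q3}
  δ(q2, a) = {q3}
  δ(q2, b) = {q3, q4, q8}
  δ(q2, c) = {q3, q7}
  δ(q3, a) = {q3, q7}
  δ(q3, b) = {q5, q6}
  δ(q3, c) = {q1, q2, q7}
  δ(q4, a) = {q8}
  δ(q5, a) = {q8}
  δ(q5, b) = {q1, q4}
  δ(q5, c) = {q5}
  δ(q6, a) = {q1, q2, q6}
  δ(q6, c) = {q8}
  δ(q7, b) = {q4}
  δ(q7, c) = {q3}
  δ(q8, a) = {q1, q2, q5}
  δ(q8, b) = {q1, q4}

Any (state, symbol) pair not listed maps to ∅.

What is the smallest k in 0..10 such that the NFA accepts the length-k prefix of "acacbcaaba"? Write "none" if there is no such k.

1

Start in {q1}.
Read 'a': {q1} → {q3}.
None of the earlier sets intersect F, but {q3} does.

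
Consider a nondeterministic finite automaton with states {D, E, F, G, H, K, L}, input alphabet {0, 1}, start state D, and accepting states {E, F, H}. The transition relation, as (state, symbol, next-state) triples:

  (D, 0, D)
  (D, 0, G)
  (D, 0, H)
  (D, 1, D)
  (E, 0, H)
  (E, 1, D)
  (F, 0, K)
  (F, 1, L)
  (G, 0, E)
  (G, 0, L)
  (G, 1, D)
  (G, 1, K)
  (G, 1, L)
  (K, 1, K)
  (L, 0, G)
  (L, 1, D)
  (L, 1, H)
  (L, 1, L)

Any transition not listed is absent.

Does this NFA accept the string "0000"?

Yes

Start in {D}.
Read '0': {D} → {D, G, H}.
Read '0': {D, G, H} → {D, E, G, H, L}.
Read '0': {D, E, G, H, L} → {D, E, G, H, L}.
Read '0': {D, E, G, H, L} → {D, E, G, H, L}.
The final set {D, E, G, H, L} contains the accepting states E, H.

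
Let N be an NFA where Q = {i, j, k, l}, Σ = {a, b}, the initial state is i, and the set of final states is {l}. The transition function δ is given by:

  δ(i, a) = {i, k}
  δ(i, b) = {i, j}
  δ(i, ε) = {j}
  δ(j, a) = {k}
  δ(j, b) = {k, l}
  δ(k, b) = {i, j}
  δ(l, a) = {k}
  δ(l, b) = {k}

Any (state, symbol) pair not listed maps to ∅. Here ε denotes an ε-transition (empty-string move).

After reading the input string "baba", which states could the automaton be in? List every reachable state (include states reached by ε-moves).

Start: ε-closure({i}) = {i, j}.
Read 'b': {i, j} → {i, j, k, l}.
Read 'a': {i, j, k, l} → {i, j, k}.
Read 'b': {i, j, k} → {i, j, k, l}.
Read 'a': {i, j, k, l} → {i, j, k}.

{i, j, k}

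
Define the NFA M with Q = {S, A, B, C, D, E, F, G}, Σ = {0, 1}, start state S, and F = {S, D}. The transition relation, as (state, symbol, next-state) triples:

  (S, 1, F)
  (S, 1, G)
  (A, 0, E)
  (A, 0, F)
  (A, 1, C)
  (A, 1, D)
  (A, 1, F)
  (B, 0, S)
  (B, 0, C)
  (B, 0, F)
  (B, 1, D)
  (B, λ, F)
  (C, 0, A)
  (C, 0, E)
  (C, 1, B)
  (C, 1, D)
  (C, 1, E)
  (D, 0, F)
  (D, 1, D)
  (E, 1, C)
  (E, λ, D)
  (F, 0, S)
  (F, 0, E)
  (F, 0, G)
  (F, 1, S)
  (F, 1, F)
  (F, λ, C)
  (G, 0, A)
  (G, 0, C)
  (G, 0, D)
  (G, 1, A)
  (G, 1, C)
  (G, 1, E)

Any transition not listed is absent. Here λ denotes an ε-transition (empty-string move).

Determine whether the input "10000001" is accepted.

Yes

Start in {S}.
Read '1': S→{F, G}; union {F, G}; ε-closure = {C, F, G}.
Read '0': C→{A, E}, F→{S, E, G}, G→{A, C, D}; now {S, A, C, D, E, G}.
Read '0': S→∅, A→{E, F}, C→{A, E}, D→{F}, E→∅, G→{A, C, D}; now {A, C, D, E, F}.
Read '0': A→{E, F}, C→{A, E}, D→{F}, E→∅, F→{S, E, G}; union {S, A, E, F, G}; ε-closure = {S, A, C, D, E, F, G}.
Read '0': S→∅, A→{E, F}, C→{A, E}, D→{F}, E→∅, F→{S, E, G}, G→{A, C, D}; now {S, A, C, D, E, F, G}.
Read '0': S→∅, A→{E, F}, C→{A, E}, D→{F}, E→∅, F→{S, E, G}, G→{A, C, D}; now {S, A, C, D, E, F, G}.
Read '0': S→∅, A→{E, F}, C→{A, E}, D→{F}, E→∅, F→{S, E, G}, G→{A, C, D}; now {S, A, C, D, E, F, G}.
Read '1': S→{F, G}, A→{C, D, F}, C→{B, D, E}, D→{D}, E→{C}, F→{S, F}, G→{A, C, E}; now {S, A, B, C, D, E, F, G}.
The final set {S, A, B, C, D, E, F, G} contains the accepting states S, D.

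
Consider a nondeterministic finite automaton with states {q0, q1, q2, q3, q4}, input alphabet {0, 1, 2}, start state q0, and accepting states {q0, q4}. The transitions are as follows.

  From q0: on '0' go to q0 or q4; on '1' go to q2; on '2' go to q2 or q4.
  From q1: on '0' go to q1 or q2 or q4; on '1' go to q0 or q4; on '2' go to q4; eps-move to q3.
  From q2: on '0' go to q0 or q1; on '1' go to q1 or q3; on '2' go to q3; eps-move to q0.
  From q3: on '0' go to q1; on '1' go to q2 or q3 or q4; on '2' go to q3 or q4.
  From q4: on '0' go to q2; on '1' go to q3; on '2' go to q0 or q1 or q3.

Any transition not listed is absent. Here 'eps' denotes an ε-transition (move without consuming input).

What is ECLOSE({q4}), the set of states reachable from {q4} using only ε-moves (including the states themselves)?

{q4}

Begin with {q4}.
No ε-moves leave this set, so the closure equals the set itself.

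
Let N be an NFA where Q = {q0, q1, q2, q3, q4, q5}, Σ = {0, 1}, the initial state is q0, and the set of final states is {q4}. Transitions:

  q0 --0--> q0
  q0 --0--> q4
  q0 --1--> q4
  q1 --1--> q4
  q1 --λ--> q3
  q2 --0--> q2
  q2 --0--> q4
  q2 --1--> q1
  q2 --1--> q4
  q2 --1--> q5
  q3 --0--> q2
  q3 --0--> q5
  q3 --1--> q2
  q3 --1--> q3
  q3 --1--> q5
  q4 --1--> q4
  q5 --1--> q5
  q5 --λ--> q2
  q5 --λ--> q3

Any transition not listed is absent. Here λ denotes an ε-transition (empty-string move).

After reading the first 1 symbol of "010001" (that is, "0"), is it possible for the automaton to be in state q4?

Start in {q0}.
Read '0': q0→{q0, q4}; now {q0, q4}.
State q4 is in {q0, q4}.

Yes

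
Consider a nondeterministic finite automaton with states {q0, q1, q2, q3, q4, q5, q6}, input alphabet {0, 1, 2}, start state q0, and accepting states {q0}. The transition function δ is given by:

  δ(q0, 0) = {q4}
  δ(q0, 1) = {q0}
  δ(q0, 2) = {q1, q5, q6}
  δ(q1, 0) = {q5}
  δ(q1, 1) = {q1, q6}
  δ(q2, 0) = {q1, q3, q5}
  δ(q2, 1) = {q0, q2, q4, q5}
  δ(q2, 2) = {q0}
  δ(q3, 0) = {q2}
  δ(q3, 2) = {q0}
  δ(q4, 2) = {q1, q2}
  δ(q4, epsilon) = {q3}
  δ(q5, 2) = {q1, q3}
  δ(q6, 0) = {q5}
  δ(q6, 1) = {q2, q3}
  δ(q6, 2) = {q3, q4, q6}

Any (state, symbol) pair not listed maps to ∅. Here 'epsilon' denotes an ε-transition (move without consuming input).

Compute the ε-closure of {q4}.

{q3, q4}

Begin with {q4}.
ε-move q4 → q3; add q3.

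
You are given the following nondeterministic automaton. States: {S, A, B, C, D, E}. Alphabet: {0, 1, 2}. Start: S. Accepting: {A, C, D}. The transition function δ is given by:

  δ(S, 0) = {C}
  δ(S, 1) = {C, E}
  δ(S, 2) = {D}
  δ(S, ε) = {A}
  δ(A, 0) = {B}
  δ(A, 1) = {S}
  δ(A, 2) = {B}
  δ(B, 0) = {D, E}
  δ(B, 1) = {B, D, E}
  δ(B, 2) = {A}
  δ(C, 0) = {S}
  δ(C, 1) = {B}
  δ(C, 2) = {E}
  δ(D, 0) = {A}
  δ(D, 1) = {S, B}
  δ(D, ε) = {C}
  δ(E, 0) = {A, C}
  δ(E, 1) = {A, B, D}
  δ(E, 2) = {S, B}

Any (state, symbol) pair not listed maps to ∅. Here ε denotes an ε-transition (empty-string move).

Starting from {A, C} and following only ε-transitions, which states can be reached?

{A, C}

Begin with {A, C}.
No ε-moves leave this set, so the closure equals the set itself.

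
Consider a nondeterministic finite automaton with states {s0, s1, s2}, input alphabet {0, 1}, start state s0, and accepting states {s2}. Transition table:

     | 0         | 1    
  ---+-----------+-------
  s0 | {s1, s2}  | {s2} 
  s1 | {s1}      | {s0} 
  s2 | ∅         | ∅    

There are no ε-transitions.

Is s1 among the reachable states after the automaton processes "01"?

No

Start in {s0}.
Read '0': {s0} → {s1, s2}.
Read '1': {s1, s2} → {s0}.
State s1 is not in {s0}.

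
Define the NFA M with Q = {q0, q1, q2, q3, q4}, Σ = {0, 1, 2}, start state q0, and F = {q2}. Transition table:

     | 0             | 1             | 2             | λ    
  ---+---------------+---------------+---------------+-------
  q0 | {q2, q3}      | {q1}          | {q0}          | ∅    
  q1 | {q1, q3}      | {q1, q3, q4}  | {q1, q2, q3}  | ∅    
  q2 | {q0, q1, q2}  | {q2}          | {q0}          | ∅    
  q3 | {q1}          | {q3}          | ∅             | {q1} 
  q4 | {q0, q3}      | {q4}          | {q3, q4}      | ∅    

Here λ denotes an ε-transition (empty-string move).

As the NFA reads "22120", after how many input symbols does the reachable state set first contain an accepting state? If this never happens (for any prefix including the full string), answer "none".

Start in {q0}.
Read '2': q0→{q0}; now {q0}.
Read '2': q0→{q0}; now {q0}.
Read '1': q0→{q1}; now {q1}.
Read '2': q1→{q1, q2, q3}; now {q1, q2, q3}.
None of the earlier sets intersect F, but {q1, q2, q3} does.

4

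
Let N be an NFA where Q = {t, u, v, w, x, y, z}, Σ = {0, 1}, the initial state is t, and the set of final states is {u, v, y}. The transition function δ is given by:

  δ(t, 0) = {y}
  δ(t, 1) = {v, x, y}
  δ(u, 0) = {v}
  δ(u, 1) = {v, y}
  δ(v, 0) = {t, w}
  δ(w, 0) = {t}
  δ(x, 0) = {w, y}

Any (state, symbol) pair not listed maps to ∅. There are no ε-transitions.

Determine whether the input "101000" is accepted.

Yes

Start in {t}.
Read '1': t→{v, x, y}; now {v, x, y}.
Read '0': v→{t, w}, x→{w, y}, y→∅; now {t, w, y}.
Read '1': t→{v, x, y}, w→∅, y→∅; now {v, x, y}.
Read '0': v→{t, w}, x→{w, y}, y→∅; now {t, w, y}.
Read '0': t→{y}, w→{t}, y→∅; now {t, y}.
Read '0': t→{y}, y→∅; now {y}.
The final set {y} contains the accepting state y.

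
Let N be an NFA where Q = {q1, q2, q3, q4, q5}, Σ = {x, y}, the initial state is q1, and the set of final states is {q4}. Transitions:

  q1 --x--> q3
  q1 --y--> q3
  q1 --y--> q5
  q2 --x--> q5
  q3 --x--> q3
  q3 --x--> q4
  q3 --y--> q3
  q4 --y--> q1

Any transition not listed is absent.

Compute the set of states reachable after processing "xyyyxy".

Start in {q1}.
Read 'x': q1→{q3}; now {q3}.
Read 'y': q3→{q3}; now {q3}.
Read 'y': q3→{q3}; now {q3}.
Read 'y': q3→{q3}; now {q3}.
Read 'x': q3→{q3, q4}; now {q3, q4}.
Read 'y': q3→{q3}, q4→{q1}; now {q1, q3}.

{q1, q3}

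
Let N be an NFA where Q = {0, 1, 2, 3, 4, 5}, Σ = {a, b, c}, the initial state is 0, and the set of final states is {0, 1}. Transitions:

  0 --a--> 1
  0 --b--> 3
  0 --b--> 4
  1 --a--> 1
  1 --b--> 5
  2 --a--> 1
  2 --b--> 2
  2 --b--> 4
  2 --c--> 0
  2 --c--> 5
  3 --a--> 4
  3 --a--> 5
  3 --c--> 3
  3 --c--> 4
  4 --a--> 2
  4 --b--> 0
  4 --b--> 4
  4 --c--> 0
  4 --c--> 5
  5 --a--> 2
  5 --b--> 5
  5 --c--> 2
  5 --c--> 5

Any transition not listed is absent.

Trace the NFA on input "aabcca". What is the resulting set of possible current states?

{1, 2}

Start in {0}.
Read 'a': 0→{1}; now {1}.
Read 'a': 1→{1}; now {1}.
Read 'b': 1→{5}; now {5}.
Read 'c': 5→{2, 5}; now {2, 5}.
Read 'c': 2→{0, 5}, 5→{2, 5}; now {0, 2, 5}.
Read 'a': 0→{1}, 2→{1}, 5→{2}; now {1, 2}.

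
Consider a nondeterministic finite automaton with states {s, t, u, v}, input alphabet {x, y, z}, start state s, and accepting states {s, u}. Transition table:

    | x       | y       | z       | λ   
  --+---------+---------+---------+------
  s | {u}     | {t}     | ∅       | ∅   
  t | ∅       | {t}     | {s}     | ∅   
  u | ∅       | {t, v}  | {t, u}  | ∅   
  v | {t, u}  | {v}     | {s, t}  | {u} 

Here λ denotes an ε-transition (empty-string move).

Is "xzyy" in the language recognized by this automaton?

Start in {s}.
Read 'x': s→{u}; now {u}.
Read 'z': u→{t, u}; now {t, u}.
Read 'y': t→{t}, u→{t, v}; union {t, v}; ε-closure = {t, u, v}.
Read 'y': t→{t}, u→{t, v}, v→{v}; union {t, v}; ε-closure = {t, u, v}.
The final set {t, u, v} contains the accepting state u.

Yes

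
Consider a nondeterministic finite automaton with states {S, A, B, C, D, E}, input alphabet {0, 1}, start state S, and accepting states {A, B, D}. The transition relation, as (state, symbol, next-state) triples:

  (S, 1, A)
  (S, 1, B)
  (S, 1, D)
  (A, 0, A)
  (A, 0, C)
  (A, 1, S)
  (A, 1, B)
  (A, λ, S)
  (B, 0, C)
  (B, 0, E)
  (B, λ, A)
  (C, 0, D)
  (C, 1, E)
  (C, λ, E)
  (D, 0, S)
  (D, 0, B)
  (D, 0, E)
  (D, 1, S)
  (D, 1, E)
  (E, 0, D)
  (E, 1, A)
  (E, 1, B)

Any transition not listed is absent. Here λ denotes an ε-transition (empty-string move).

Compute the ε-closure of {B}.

{S, A, B}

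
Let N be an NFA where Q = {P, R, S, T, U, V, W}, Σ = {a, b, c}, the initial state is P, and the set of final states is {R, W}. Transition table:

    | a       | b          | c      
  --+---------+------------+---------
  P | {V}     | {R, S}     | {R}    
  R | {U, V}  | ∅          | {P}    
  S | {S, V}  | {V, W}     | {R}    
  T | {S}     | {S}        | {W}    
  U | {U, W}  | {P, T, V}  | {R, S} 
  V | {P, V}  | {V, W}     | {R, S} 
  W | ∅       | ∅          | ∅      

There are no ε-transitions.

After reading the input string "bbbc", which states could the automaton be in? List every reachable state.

{R, S}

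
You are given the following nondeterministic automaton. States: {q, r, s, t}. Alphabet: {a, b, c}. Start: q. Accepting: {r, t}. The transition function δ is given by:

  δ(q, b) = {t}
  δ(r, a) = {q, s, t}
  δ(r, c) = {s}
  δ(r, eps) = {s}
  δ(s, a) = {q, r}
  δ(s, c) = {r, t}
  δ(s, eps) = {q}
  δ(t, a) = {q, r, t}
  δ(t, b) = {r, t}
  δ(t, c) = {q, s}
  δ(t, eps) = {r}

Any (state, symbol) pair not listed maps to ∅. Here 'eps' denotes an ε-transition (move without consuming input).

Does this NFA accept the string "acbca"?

Start in {q}.
Read 'a': q→∅; now ∅.
The set is empty and remains empty for the remaining 4 symbols.
The final set ∅ contains no accepting state.

No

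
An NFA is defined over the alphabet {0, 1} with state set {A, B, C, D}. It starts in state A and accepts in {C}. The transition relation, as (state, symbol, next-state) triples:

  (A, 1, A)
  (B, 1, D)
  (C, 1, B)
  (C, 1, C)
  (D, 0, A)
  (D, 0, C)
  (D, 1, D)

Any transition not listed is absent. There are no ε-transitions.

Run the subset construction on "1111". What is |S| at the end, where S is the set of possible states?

1

Start in {A}.
Read '1': A→{A}; now {A}.
Read '1': A→{A}; now {A}.
Read '1': A→{A}; now {A}.
Read '1': A→{A}; now {A}.
That set has 1 state.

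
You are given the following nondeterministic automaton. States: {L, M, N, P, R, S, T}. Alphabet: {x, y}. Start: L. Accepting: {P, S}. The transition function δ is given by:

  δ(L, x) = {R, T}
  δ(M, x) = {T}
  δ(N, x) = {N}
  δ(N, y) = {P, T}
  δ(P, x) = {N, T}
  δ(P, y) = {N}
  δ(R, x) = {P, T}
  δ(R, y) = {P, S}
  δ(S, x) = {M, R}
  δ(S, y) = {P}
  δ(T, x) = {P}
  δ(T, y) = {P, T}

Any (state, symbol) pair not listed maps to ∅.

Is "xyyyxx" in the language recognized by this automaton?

Yes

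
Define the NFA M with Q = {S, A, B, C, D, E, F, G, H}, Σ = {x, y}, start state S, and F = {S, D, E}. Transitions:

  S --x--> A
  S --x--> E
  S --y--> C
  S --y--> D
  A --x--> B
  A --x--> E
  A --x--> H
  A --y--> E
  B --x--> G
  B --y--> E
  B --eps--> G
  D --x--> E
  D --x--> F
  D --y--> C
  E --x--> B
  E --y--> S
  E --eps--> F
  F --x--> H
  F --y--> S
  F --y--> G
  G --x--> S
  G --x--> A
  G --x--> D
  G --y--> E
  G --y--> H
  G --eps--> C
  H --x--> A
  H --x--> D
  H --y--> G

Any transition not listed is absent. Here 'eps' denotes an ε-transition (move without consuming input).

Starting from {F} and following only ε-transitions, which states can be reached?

Begin with {F}.
No ε-moves leave this set, so the closure equals the set itself.

{F}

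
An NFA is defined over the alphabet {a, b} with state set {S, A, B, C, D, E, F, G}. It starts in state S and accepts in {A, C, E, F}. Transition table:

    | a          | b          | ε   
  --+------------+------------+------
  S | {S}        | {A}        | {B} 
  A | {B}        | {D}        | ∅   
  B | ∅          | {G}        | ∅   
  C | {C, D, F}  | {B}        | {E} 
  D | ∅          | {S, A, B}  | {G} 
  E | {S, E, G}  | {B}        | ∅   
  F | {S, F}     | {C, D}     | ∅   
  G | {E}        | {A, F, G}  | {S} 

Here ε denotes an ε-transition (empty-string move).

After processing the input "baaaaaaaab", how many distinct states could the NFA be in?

5

Start: ε-closure({S}) = {S, B}.
Read 'b': S→{A}, B→{G}; union {A, G}; ε-closure = {S, A, B, G}.
Read 'a': S→{S}, A→{B}, B→∅, G→{E}; now {S, B, E}.
Read 'a': S→{S}, B→∅, E→{S, E, G}; union {S, E, G}; ε-closure = {S, B, E, G}.
Read 'a': S→{S}, B→∅, E→{S, E, G}, G→{E}; union {S, E, G}; ε-closure = {S, B, E, G}.
Read 'a': S→{S}, B→∅, E→{S, E, G}, G→{E}; union {S, E, G}; ε-closure = {S, B, E, G}.
Read 'a': S→{S}, B→∅, E→{S, E, G}, G→{E}; union {S, E, G}; ε-closure = {S, B, E, G}.
Read 'a': S→{S}, B→∅, E→{S, E, G}, G→{E}; union {S, E, G}; ε-closure = {S, B, E, G}.
Read 'a': S→{S}, B→∅, E→{S, E, G}, G→{E}; union {S, E, G}; ε-closure = {S, B, E, G}.
Read 'a': S→{S}, B→∅, E→{S, E, G}, G→{E}; union {S, E, G}; ε-closure = {S, B, E, G}.
Read 'b': S→{A}, B→{G}, E→{B}, G→{A, F, G}; union {A, B, F, G}; ε-closure = {S, A, B, F, G}.
That set has 5 states.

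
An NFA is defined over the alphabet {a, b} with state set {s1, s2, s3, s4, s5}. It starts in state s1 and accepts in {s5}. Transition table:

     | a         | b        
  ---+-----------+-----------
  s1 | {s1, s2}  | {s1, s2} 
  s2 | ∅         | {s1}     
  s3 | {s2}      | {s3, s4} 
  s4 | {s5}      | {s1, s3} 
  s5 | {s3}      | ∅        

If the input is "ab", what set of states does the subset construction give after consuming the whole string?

{s1, s2}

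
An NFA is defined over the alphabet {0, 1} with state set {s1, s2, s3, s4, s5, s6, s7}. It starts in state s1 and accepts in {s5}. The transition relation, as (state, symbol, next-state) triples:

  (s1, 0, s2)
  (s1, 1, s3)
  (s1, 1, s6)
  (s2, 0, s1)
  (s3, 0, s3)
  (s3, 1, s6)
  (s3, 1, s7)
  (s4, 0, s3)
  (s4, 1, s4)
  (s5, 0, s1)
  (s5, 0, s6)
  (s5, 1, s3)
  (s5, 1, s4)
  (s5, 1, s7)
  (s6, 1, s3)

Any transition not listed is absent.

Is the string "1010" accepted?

Start in {s1}.
Read '1': {s1} → {s3, s6}.
Read '0': {s3, s6} → {s3}.
Read '1': {s3} → {s6, s7}.
Read '0': {s6, s7} → ∅.
The final set ∅ contains no accepting state.

No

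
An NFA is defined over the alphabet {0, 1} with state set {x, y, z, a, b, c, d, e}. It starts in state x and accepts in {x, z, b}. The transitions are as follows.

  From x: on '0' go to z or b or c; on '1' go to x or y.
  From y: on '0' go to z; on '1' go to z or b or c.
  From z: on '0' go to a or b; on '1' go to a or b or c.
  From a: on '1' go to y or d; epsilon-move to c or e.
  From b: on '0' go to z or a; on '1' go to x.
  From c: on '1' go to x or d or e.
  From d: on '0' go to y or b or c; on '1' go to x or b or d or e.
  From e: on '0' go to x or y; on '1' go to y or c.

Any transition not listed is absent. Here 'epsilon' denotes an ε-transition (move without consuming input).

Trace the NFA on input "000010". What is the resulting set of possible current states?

Start in {x}.
Read '0': x→{z, b, c}; now {z, b, c}.
Read '0': z→{a, b}, b→{z, a}, c→∅; union {z, a, b}; ε-closure = {z, a, b, c, e}.
Read '0': z→{a, b}, a→∅, b→{z, a}, c→∅, e→{x, y}; union {x, y, z, a, b}; ε-closure = {x, y, z, a, b, c, e}.
Read '0': x→{z, b, c}, y→{z}, z→{a, b}, a→∅, b→{z, a}, c→∅, e→{x, y}; union {x, y, z, a, b, c}; ε-closure = {x, y, z, a, b, c, e}.
Read '1': x→{x, y}, y→{z, b, c}, z→{a, b, c}, a→{y, d}, b→{x}, c→{x, d, e}, e→{y, c}; now {x, y, z, a, b, c, d, e}.
Read '0': x→{z, b, c}, y→{z}, z→{a, b}, a→∅, b→{z, a}, c→∅, d→{y, b, c}, e→{x, y}; union {x, y, z, a, b, c}; ε-closure = {x, y, z, a, b, c, e}.

{x, y, z, a, b, c, e}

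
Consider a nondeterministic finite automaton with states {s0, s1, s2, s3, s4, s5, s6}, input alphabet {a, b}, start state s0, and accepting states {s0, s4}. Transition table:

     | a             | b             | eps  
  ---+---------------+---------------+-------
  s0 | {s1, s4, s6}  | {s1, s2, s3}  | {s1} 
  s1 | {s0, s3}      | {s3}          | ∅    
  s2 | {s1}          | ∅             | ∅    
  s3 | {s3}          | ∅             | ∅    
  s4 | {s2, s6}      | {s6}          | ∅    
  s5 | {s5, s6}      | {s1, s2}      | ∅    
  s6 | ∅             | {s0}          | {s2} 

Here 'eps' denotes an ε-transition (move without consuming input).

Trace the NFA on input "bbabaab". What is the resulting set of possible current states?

Start: ε-closure({s0}) = {s0, s1}.
Read 'b': {s0, s1} → {s1, s2, s3}.
Read 'b': {s1, s2, s3} → {s3}.
Read 'a': {s3} → {s3}.
Read 'b': {s3} → ∅.
The set is empty and remains empty for the remaining 3 symbols.

∅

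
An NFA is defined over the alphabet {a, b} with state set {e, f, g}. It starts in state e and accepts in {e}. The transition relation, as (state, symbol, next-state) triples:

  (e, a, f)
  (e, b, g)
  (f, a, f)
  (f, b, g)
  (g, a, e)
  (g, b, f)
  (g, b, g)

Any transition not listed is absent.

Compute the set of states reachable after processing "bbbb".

{f, g}

Start in {e}.
Read 'b': e→{g}; now {g}.
Read 'b': g→{f, g}; now {f, g}.
Read 'b': f→{g}, g→{f, g}; now {f, g}.
Read 'b': f→{g}, g→{f, g}; now {f, g}.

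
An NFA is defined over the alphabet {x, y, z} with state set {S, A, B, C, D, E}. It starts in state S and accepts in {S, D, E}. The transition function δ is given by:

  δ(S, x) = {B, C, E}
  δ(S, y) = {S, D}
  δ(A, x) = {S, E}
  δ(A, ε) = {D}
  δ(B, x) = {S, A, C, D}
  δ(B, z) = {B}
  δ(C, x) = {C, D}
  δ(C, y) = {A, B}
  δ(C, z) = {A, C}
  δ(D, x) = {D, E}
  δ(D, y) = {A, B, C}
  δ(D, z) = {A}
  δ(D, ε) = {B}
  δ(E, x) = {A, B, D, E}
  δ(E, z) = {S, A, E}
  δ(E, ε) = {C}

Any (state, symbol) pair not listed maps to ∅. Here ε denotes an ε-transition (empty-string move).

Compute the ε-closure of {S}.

{S}

Begin with {S}.
No ε-moves leave this set, so the closure equals the set itself.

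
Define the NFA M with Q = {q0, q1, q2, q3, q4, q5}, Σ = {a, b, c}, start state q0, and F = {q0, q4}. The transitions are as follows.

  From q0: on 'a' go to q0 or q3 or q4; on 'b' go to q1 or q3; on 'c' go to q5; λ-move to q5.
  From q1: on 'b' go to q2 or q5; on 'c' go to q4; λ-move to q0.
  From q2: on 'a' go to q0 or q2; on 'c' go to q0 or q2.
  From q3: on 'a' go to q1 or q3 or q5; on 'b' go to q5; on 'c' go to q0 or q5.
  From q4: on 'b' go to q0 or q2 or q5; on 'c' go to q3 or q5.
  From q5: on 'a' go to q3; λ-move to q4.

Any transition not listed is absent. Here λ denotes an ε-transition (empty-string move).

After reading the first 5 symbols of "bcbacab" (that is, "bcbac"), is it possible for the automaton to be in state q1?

Start: ε-closure({q0}) = {q0, q4, q5}.
Read 'b': {q0, q4, q5} → {q0, q1, q2, q3, q4, q5}.
Read 'c': {q0, q1, q2, q3, q4, q5} → {q0, q2, q3, q4, q5}.
Read 'b': {q0, q2, q3, q4, q5} → {q0, q1, q2, q3, q4, q5}.
Read 'a': {q0, q1, q2, q3, q4, q5} → {q0, q1, q2, q3, q4, q5}.
Read 'c': {q0, q1, q2, q3, q4, q5} → {q0, q2, q3, q4, q5}.
State q1 is not in {q0, q2, q3, q4, q5}.

No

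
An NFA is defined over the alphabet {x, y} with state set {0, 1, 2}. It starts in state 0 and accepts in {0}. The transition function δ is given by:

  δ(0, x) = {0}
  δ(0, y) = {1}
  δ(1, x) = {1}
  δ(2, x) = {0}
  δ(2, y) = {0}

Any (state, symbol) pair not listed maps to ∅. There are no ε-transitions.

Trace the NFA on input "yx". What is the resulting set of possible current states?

{1}

Start in {0}.
Read 'y': {0} → {1}.
Read 'x': {1} → {1}.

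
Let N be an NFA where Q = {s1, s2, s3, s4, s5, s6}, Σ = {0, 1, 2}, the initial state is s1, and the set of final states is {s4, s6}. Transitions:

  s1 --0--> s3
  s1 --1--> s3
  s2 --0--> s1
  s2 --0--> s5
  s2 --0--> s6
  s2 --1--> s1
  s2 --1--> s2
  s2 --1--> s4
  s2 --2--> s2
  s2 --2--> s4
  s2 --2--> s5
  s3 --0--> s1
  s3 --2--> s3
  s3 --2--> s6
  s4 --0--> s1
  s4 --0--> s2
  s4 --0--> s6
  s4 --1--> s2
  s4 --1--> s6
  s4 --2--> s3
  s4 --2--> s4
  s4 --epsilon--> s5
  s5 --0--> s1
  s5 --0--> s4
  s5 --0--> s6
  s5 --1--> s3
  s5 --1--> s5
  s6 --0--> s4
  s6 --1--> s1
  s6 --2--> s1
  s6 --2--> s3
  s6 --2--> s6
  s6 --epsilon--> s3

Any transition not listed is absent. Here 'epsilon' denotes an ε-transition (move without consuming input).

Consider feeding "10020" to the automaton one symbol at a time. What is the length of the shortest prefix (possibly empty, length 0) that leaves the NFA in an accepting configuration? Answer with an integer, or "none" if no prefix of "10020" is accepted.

Start in {s1}.
Read '1': s1→{s3}; now {s3}.
Read '0': s3→{s1}; now {s1}.
Read '0': s1→{s3}; now {s3}.
Read '2': s3→{s3, s6}; now {s3, s6}.
None of the earlier sets intersect F, but {s3, s6} does.

4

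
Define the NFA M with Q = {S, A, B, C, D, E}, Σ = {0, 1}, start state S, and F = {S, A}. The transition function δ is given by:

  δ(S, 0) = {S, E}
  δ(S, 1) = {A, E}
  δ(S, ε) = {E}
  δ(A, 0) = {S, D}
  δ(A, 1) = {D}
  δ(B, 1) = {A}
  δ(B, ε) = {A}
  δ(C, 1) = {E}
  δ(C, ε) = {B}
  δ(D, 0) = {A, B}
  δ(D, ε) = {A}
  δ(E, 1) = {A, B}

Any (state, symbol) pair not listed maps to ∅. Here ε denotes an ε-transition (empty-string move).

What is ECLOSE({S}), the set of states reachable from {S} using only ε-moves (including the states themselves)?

{S, E}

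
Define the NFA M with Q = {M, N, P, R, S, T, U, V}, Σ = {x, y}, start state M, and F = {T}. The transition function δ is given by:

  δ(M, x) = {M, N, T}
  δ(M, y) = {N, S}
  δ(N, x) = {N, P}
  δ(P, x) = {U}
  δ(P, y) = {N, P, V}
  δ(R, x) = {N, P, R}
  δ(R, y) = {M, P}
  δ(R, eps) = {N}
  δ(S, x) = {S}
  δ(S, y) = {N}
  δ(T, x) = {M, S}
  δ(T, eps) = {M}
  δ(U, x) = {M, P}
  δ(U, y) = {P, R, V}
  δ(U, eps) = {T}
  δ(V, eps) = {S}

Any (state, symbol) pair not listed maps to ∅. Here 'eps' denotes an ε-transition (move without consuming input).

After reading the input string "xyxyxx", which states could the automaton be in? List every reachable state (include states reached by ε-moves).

{M, N, P, S, T, U}

Start in {M}.
Read 'x': M→{M, N, T}; now {M, N, T}.
Read 'y': M→{N, S}, N→∅, T→∅; now {N, S}.
Read 'x': N→{N, P}, S→{S}; now {N, P, S}.
Read 'y': N→∅, P→{N, P, V}, S→{N}; union {N, P, V}; ε-closure = {N, P, S, V}.
Read 'x': N→{N, P}, P→{U}, S→{S}, V→∅; union {N, P, S, U}; ε-closure = {M, N, P, S, T, U}.
Read 'x': M→{M, N, T}, N→{N, P}, P→{U}, S→{S}, T→{M, S}, U→{M, P}; now {M, N, P, S, T, U}.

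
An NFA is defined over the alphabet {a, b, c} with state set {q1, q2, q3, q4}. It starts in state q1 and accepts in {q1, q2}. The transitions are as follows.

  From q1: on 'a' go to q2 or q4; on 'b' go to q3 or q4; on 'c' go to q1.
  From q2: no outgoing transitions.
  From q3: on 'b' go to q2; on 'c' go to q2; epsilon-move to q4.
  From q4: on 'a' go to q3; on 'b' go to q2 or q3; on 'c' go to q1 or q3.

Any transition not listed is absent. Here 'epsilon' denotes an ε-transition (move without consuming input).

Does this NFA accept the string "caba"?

No

Start in {q1}.
Read 'c': {q1} → {q1}.
Read 'a': {q1} → {q2, q4}.
Read 'b': {q2, q4} → {q2, q3, q4}.
Read 'a': {q2, q3, q4} → {q3, q4}.
The final set {q3, q4} contains no accepting state.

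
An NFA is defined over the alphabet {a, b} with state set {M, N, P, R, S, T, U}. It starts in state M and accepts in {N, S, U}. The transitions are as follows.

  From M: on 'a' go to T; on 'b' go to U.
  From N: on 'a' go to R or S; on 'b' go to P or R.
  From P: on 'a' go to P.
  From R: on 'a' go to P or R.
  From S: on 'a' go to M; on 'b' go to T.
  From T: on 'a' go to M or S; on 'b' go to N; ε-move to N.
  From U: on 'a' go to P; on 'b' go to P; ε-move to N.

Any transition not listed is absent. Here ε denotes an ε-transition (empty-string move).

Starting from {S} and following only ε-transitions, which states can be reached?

Begin with {S}.
No ε-moves leave this set, so the closure equals the set itself.

{S}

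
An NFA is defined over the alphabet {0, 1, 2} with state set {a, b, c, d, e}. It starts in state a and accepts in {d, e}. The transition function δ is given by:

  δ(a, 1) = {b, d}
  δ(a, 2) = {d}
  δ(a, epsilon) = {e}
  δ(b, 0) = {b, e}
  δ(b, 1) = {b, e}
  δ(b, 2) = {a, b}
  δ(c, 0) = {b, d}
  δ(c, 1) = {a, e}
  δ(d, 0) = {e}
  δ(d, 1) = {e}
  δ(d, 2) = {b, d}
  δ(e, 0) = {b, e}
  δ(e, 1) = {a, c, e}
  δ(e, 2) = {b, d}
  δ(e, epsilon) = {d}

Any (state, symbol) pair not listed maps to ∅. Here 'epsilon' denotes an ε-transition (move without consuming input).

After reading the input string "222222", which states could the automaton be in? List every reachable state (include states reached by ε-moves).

Start: ε-closure({a}) = {a, d, e}.
Read '2': a→{d}, d→{b, d}, e→{b, d}; now {b, d}.
Read '2': b→{a, b}, d→{b, d}; union {a, b, d}; ε-closure = {a, b, d, e}.
Read '2': a→{d}, b→{a, b}, d→{b, d}, e→{b, d}; union {a, b, d}; ε-closure = {a, b, d, e}.
Read '2': a→{d}, b→{a, b}, d→{b, d}, e→{b, d}; union {a, b, d}; ε-closure = {a, b, d, e}.
Read '2': a→{d}, b→{a, b}, d→{b, d}, e→{b, d}; union {a, b, d}; ε-closure = {a, b, d, e}.
Read '2': a→{d}, b→{a, b}, d→{b, d}, e→{b, d}; union {a, b, d}; ε-closure = {a, b, d, e}.

{a, b, d, e}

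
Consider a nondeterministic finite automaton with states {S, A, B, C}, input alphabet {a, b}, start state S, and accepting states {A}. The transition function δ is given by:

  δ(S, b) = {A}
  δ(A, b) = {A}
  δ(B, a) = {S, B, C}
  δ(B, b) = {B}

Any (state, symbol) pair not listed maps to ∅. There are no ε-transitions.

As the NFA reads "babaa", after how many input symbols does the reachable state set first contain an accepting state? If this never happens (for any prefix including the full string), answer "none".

Start in {S}.
Read 'b': S→{A}; now {A}.
None of the earlier sets intersect F, but {A} does.

1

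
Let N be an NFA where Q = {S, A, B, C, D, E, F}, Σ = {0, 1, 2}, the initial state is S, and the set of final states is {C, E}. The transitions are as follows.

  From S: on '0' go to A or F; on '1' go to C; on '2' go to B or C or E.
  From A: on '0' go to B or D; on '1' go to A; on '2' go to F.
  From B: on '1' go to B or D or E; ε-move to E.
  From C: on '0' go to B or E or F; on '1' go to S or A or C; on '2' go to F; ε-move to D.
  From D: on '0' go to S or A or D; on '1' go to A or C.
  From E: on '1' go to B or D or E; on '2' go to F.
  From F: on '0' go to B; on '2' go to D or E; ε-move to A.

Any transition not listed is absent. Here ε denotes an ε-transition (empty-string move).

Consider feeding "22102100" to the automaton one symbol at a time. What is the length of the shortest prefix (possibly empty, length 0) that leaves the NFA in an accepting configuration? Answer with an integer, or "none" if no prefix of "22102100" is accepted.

1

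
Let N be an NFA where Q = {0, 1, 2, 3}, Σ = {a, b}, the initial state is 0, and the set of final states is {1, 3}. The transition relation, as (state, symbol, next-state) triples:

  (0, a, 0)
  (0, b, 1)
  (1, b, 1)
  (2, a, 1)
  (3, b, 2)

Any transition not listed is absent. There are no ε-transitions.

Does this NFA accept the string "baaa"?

No

Start in {0}.
Read 'b': {0} → {1}.
Read 'a': {1} → ∅.
The set is empty and remains empty for the remaining 2 symbols.
The final set ∅ contains no accepting state.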